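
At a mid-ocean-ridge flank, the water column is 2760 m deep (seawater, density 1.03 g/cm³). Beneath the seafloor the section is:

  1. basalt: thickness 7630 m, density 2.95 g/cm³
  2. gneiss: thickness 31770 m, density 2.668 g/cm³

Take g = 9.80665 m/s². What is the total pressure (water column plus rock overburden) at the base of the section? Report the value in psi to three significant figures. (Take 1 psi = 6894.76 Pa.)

157000 psi

seawater: 1030 kg/m³ × 9.80665 m/s² × 2760 m = 2.788×10^7 Pa = 4043 psi
basalt: 2950 kg/m³ × 9.80665 m/s² × 7630 m = 2.207×10^8 Pa = 32015 psi
gneiss: 2668 kg/m³ × 9.80665 m/s² × 31770 m = 8.312×10^8 Pa = 1.206×10^5 psi
Total = 4043 + 32015 + 1.206×10^5 = 1.5662×10^5 psi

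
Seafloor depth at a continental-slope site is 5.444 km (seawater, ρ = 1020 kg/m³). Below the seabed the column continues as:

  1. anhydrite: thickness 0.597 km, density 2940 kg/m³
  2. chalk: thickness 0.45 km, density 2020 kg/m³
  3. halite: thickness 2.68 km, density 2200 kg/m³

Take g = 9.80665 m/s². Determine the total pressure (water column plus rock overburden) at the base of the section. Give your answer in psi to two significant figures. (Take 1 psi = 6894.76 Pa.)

seawater: 1020 kg/m³ × 9.80665 m/s² × 5444 m = 5.446×10^7 Pa = 7898 psi
anhydrite: 2940 kg/m³ × 9.80665 m/s² × 597 m = 1.721×10^7 Pa = 2496 psi
chalk: 2020 kg/m³ × 9.80665 m/s² × 450 m = 8.914×10^6 Pa = 1293 psi
halite: 2200 kg/m³ × 9.80665 m/s² × 2680 m = 5.782×10^7 Pa = 8386 psi
Total = 7898 + 2496 + 1293 + 8386 = 20073 psi

20000 psi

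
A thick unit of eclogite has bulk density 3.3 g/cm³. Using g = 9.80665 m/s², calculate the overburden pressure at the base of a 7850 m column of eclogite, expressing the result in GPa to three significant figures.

0.254 GPa

eclogite: 3300 kg/m³ × 9.80665 m/s² × 7850 m = 2.540×10^8 Pa = 0.2540 GPa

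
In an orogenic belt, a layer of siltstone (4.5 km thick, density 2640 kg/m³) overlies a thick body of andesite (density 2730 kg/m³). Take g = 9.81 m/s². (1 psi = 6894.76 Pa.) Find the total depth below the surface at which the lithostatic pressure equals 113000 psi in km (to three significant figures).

29.2 km

Pressure at base of upper layers: 2640×9.81×4500 = 1.165×10^8 Pa = 16903 psi
Remaining pressure to be supplied by andesite: 7.791×10^8 − 1.165×10^8 = 6.626×10^8 Pa
Additional depth in andesite = 6.626×10^8 Pa / (2730 kg/m³ × 9.81 m/s²) = 24740 m
Total depth = 4500 m + 24740 m = 29240 m
= 29.240 km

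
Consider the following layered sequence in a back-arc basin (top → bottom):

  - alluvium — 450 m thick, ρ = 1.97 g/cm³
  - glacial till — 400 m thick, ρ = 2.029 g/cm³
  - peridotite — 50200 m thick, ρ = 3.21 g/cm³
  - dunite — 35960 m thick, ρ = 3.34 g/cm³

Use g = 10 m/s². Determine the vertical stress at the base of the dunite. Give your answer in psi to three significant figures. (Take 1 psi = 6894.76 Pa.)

alluvium: 1970 kg/m³ × 10 m/s² × 450 m = 8.865×10^6 Pa = 1286 psi
glacial till: 2029 kg/m³ × 10 m/s² × 400 m = 8.116×10^6 Pa = 1177 psi
peridotite: 3210 kg/m³ × 10 m/s² × 50200 m = 1.611×10^9 Pa = 2.337×10^5 psi
dunite: 3340 kg/m³ × 10 m/s² × 35960 m = 1.201×10^9 Pa = 1.742×10^5 psi
Total = 1286 + 1177 + 2.337×10^5 + 1.742×10^5 = 4.1038×10^5 psi

410000 psi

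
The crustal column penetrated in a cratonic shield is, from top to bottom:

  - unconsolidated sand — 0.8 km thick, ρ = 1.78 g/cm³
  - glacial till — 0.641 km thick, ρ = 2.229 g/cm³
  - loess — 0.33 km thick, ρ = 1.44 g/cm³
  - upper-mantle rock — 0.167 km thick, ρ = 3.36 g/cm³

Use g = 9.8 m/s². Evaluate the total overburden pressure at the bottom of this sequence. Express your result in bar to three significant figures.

unconsolidated sand: 1780 kg/m³ × 9.8 m/s² × 800 m = 1.396×10^7 Pa = 139.6 bar
glacial till: 2229 kg/m³ × 9.8 m/s² × 641 m = 1.400×10^7 Pa = 140.0 bar
loess: 1440 kg/m³ × 9.8 m/s² × 330 m = 4.657×10^6 Pa = 46.57 bar
upper-mantle rock: 3360 kg/m³ × 9.8 m/s² × 167 m = 5.499×10^6 Pa = 54.99 bar
Total = 139.6 + 140.0 + 46.57 + 54.99 = 381.13 bar

381 bar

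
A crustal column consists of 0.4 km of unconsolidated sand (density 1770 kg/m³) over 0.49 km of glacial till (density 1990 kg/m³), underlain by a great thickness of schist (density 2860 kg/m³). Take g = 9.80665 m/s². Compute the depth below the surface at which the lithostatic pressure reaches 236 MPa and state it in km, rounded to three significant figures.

Pressure at base of upper layers: 1770×9.80665×400 + 1990×9.80665×490 = 1.651×10^7 Pa = 16.51 MPa
Remaining pressure to be supplied by schist: 2.360×10^8 − 1.651×10^7 = 2.195×10^8 Pa
Additional depth in schist = 2.195×10^8 Pa / (2860 kg/m³ × 9.80665 m/s²) = 7825.9 m
Total depth = 890 m + 7825.9 m = 8715.9 m
= 8.7159 km

8.72 km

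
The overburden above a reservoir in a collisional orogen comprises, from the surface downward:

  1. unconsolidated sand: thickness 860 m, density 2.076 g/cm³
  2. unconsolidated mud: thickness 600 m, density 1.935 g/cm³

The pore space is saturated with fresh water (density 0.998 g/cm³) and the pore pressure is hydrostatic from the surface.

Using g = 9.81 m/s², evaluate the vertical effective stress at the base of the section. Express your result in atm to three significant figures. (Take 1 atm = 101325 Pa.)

Overburden (lithostatic) stress σ_v:
unconsolidated sand: 2076 kg/m³ × 9.81 m/s² × 860 m = 1.751×10^7 Pa = 17.51 MPa
unconsolidated mud: 1935 kg/m³ × 9.81 m/s² × 600 m = 1.139×10^7 Pa = 11.39 MPa
Total = 17.51 + 11.39 = 28.904 MPa
Pore pressure P_p = 998 kg/m³ × 9.81 m/s² × 1460 m = 1.429×10^7 Pa = 14.29 MPa
Effective stress σ' = σ_v − P_p = 28.90 − 14.29 = 14.610 MPa = 144.19 atm

144 atm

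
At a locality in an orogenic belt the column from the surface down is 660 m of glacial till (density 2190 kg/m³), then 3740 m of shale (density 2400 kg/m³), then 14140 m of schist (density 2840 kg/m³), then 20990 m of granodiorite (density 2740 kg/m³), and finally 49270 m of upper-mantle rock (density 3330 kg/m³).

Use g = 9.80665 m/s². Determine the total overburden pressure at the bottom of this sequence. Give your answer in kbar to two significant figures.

glacial till: 2190 kg/m³ × 9.80665 m/s² × 660 m = 1.417×10^7 Pa = 0.1417 kbar
shale: 2400 kg/m³ × 9.80665 m/s² × 3740 m = 8.802×10^7 Pa = 0.8802 kbar
schist: 2840 kg/m³ × 9.80665 m/s² × 14140 m = 3.938×10^8 Pa = 3.938 kbar
granodiorite: 2740 kg/m³ × 9.80665 m/s² × 20990 m = 5.640×10^8 Pa = 5.640 kbar
upper-mantle rock: 3330 kg/m³ × 9.80665 m/s² × 49270 m = 1.609×10^9 Pa = 16.09 kbar
Total = 0.1417 + 0.8802 + 3.938 + 5.640 + 16.09 = 26.690 kbar

27 kbar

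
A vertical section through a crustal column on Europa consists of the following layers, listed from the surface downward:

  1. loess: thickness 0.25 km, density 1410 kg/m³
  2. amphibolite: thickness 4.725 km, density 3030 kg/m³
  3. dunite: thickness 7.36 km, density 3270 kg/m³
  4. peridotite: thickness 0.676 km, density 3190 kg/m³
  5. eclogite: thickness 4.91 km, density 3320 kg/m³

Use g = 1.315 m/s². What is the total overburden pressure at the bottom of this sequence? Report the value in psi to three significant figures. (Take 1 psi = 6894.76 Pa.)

10900 psi

loess: 1410 kg/m³ × 1.315 m/s² × 250 m = 4.635×10^5 Pa = 67.23 psi
amphibolite: 3030 kg/m³ × 1.315 m/s² × 4725 m = 1.883×10^7 Pa = 2731 psi
dunite: 3270 kg/m³ × 1.315 m/s² × 7360 m = 3.165×10^7 Pa = 4590 psi
peridotite: 3190 kg/m³ × 1.315 m/s² × 676 m = 2.836×10^6 Pa = 411.3 psi
eclogite: 3320 kg/m³ × 1.315 m/s² × 4910 m = 2.144×10^7 Pa = 3109 psi
Total = 67.23 + 2731 + 4590 + 411.3 + 3109 = 10908 psi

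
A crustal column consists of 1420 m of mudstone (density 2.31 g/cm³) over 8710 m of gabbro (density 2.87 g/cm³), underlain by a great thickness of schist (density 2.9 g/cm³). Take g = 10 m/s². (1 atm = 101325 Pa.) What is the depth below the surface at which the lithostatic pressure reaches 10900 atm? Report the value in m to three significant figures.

Pressure at base of upper layers: 2310×10×1420 + 2870×10×8710 = 2.828×10^8 Pa = 2791 atm
Remaining pressure to be supplied by schist: 1.104×10^9 − 2.828×10^8 = 8.217×10^8 Pa
Additional depth in schist = 8.217×10^8 Pa / (2900 kg/m³ × 10 m/s²) = 28333 m
Total depth = 10130 m + 28333 m = 38463 m

38500 m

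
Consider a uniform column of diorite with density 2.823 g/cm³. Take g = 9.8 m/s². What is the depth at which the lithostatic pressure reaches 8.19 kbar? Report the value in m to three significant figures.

29600 m

h = P/(ρg) = 8.19 kbar / (2823 kg/m³ × 9.8 m/s²) = 8.190×10^8 Pa / 27665 Pa/m = 29604 m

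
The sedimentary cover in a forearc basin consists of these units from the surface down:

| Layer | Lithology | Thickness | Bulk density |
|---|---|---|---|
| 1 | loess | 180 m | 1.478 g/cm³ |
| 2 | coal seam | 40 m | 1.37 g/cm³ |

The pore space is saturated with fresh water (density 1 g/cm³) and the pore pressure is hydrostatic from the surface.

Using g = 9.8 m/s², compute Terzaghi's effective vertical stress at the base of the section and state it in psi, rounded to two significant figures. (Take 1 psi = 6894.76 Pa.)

140 psi

Overburden (lithostatic) stress σ_v:
loess: 1478 kg/m³ × 9.8 m/s² × 180 m = 2.607×10^6 Pa = 2.607 MPa
coal seam: 1370 kg/m³ × 9.8 m/s² × 40 m = 5.370×10^5 Pa = 0.5370 MPa
Total = 2.607 + 0.5370 = 3.1442 MPa
Pore pressure P_p = 1000 kg/m³ × 9.8 m/s² × 220 m = 2.156×10^6 Pa = 2.156 MPa
Effective stress σ' = σ_v − P_p = 3.144 − 2.156 = 0.98823 MPa = 143.33 psi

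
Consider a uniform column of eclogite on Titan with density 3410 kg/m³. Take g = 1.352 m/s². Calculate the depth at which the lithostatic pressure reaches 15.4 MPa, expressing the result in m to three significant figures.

h = P/(ρg) = 15.4 MPa / (3410 kg/m³ × 1.352 m/s²) = 1.540×10^7 Pa / 4610.3 Pa/m = 3340.3 m

3340 m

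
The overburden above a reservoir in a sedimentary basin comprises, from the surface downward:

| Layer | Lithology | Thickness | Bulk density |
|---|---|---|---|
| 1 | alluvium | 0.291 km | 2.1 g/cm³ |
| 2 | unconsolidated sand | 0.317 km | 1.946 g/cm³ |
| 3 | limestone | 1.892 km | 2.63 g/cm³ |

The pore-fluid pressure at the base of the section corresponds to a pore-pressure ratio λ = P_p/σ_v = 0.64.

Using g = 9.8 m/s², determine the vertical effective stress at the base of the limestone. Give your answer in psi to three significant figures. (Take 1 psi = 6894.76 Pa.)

Overburden (lithostatic) stress σ_v:
alluvium: 2100 kg/m³ × 9.8 m/s² × 291 m = 5.989×10^6 Pa = 5.989 MPa
unconsolidated sand: 1946 kg/m³ × 9.8 m/s² × 317 m = 6.045×10^6 Pa = 6.045 MPa
limestone: 2630 kg/m³ × 9.8 m/s² × 1892 m = 4.876×10^7 Pa = 48.76 MPa
Total = 5.989 + 6.045 + 48.76 = 60.799 MPa
Pore pressure P_p = λ·σ_v = 0.64 × 60.80 MPa = 38.91 MPa
Effective stress σ' = σ_v − P_p = 60.80 − 38.91 = 21.888 MPa = 3174.5 psi

3170 psi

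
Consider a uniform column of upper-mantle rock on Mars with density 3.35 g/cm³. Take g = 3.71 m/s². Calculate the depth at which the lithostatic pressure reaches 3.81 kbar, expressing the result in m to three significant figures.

h = P/(ρg) = 3.81 kbar / (3350 kg/m³ × 3.71 m/s²) = 3.810×10^8 Pa / 12428 Pa/m = 30655 m

30700 m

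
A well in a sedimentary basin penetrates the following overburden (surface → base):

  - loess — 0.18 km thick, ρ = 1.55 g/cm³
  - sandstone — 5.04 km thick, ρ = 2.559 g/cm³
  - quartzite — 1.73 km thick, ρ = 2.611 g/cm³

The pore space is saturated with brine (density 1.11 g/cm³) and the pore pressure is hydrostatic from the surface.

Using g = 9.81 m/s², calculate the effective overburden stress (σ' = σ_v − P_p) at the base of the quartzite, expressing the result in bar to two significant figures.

980 bar

Overburden (lithostatic) stress σ_v:
loess: 1550 kg/m³ × 9.81 m/s² × 180 m = 2.737×10^6 Pa = 2.737 MPa
sandstone: 2559 kg/m³ × 9.81 m/s² × 5040 m = 1.265×10^8 Pa = 126.5 MPa
quartzite: 2611 kg/m³ × 9.81 m/s² × 1730 m = 4.431×10^7 Pa = 44.31 MPa
Total = 2.737 + 126.5 + 44.31 = 173.57 MPa
Pore pressure P_p = 1110 kg/m³ × 9.81 m/s² × 6950 m = 7.568×10^7 Pa = 75.68 MPa
Effective stress σ' = σ_v − P_p = 173.6 − 75.68 = 97.893 MPa = 978.93 bar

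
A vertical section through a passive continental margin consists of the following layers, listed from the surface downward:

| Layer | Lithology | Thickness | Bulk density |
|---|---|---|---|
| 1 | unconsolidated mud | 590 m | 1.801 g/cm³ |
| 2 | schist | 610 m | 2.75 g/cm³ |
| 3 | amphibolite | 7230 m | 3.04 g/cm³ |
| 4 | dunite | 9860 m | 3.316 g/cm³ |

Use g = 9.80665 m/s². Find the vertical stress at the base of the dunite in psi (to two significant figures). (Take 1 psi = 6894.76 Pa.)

unconsolidated mud: 1801 kg/m³ × 9.80665 m/s² × 590 m = 1.042×10^7 Pa = 1511 psi
schist: 2750 kg/m³ × 9.80665 m/s² × 610 m = 1.645×10^7 Pa = 2386 psi
amphibolite: 3040 kg/m³ × 9.80665 m/s² × 7230 m = 2.155×10^8 Pa = 31262 psi
dunite: 3316 kg/m³ × 9.80665 m/s² × 9860 m = 3.206×10^8 Pa = 46504 psi
Total = 1511 + 2386 + 31262 + 46504 = 81663 psi

82000 psi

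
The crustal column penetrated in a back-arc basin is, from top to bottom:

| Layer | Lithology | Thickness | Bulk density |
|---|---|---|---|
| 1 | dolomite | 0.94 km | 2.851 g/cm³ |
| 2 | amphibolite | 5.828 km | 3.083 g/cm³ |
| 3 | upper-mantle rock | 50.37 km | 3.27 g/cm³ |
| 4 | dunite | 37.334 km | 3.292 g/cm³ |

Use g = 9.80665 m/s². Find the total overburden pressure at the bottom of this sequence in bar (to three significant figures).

30200 bar

dolomite: 2851 kg/m³ × 9.80665 m/s² × 940 m = 2.628×10^7 Pa = 262.8 bar
amphibolite: 3083 kg/m³ × 9.80665 m/s² × 5828 m = 1.762×10^8 Pa = 1762 bar
upper-mantle rock: 3270 kg/m³ × 9.80665 m/s² × 50370 m = 1.615×10^9 Pa = 16153 bar
dunite: 3292 kg/m³ × 9.80665 m/s² × 37334 m = 1.205×10^9 Pa = 12053 bar
Total = 262.8 + 1762 + 16153 + 12053 = 30230 bar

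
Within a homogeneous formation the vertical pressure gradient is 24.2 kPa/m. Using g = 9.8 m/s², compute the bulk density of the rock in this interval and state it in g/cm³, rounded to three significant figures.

ρ = (dP/dz)/g = 24.2 kPa/m / 9.8 m/s² = 24200 Pa/m / 9.8 m/s² = 2469.4 kg/m³
= 2.469 g/cm³

2.47 g/cm³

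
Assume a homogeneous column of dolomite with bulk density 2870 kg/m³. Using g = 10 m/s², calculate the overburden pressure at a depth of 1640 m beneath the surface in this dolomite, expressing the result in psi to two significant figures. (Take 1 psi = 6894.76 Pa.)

dolomite: 2870 kg/m³ × 10 m/s² × 1640 m = 4.707×10^7 Pa = 6827 psi

6800 psi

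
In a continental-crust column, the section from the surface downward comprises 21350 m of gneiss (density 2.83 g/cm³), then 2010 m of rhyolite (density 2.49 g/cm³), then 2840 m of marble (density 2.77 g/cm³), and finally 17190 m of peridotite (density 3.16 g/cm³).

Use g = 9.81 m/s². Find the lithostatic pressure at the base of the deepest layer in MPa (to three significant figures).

gneiss: 2830 kg/m³ × 9.81 m/s² × 21350 m = 5.927×10^8 Pa = 592.7 MPa
rhyolite: 2490 kg/m³ × 9.81 m/s² × 2010 m = 4.910×10^7 Pa = 49.10 MPa
marble: 2770 kg/m³ × 9.81 m/s² × 2840 m = 7.717×10^7 Pa = 77.17 MPa
peridotite: 3160 kg/m³ × 9.81 m/s² × 17190 m = 5.329×10^8 Pa = 532.9 MPa
Total = 592.7 + 49.10 + 77.17 + 532.9 = 1251.9 MPa

1250 MPa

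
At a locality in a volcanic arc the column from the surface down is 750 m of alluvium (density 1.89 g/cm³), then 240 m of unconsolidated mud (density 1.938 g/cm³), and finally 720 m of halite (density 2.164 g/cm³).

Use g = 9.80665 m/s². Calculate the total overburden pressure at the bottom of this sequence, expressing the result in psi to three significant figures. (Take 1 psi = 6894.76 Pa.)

4890 psi

alluvium: 1890 kg/m³ × 9.80665 m/s² × 750 m = 1.390×10^7 Pa = 2016 psi
unconsolidated mud: 1938 kg/m³ × 9.80665 m/s² × 240 m = 4.561×10^6 Pa = 661.6 psi
halite: 2164 kg/m³ × 9.80665 m/s² × 720 m = 1.528×10^7 Pa = 2216 psi
Total = 2016 + 661.6 + 2216 = 4893.8 psi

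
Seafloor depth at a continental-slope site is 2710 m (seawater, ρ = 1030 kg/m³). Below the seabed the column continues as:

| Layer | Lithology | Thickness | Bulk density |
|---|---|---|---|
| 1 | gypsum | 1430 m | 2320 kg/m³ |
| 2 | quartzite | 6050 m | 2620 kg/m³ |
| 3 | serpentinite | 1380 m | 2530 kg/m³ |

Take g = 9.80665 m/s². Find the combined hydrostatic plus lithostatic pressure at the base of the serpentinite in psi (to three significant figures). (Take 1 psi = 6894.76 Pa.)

36200 psi

seawater: 1030 kg/m³ × 9.80665 m/s² × 2710 m = 2.737×10^7 Pa = 3970 psi
gypsum: 2320 kg/m³ × 9.80665 m/s² × 1430 m = 3.253×10^7 Pa = 4719 psi
quartzite: 2620 kg/m³ × 9.80665 m/s² × 6050 m = 1.554×10^8 Pa = 22545 psi
serpentinite: 2530 kg/m³ × 9.80665 m/s² × 1380 m = 3.424×10^7 Pa = 4966 psi
Total = 3970 + 4719 + 22545 + 4966 = 36200 psi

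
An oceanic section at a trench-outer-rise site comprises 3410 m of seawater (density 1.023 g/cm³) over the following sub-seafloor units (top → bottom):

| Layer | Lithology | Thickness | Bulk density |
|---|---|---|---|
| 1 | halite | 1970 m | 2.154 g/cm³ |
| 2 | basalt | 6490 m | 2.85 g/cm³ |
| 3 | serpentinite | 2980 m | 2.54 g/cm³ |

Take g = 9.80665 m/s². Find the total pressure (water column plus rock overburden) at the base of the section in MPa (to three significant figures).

seawater: 1023 kg/m³ × 9.80665 m/s² × 3410 m = 3.421×10^7 Pa = 34.21 MPa
halite: 2154 kg/m³ × 9.80665 m/s² × 1970 m = 4.161×10^7 Pa = 41.61 MPa
basalt: 2850 kg/m³ × 9.80665 m/s² × 6490 m = 1.814×10^8 Pa = 181.4 MPa
serpentinite: 2540 kg/m³ × 9.80665 m/s² × 2980 m = 7.423×10^7 Pa = 74.23 MPa
Total = 34.21 + 41.61 + 181.4 + 74.23 = 331.44 MPa

331 MPa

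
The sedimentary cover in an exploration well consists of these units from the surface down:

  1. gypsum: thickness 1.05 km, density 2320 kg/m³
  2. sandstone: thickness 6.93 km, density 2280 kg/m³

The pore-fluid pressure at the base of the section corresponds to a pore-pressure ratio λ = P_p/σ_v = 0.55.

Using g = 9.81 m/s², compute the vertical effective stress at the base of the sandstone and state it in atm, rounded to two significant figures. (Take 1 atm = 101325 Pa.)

Overburden (lithostatic) stress σ_v:
gypsum: 2320 kg/m³ × 9.81 m/s² × 1050 m = 2.390×10^7 Pa = 23.90 MPa
sandstone: 2280 kg/m³ × 9.81 m/s² × 6930 m = 1.550×10^8 Pa = 155.0 MPa
Total = 23.90 + 155.0 = 178.90 MPa
Pore pressure P_p = λ·σ_v = 0.55 × 178.9 MPa = 98.39 MPa
Effective stress σ' = σ_v − P_p = 178.9 − 98.39 = 80.505 MPa = 794.52 atm

790 atm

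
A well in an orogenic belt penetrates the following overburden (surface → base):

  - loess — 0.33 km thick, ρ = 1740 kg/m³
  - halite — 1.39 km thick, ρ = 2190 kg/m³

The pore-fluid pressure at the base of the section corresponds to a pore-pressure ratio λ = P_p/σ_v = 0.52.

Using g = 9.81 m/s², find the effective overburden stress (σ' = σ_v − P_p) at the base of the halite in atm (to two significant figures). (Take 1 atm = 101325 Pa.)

170 atm

Overburden (lithostatic) stress σ_v:
loess: 1740 kg/m³ × 9.81 m/s² × 330 m = 5.633×10^6 Pa = 5.633 MPa
halite: 2190 kg/m³ × 9.81 m/s² × 1390 m = 2.986×10^7 Pa = 29.86 MPa
Total = 5.633 + 29.86 = 35.496 MPa
Pore pressure P_p = λ·σ_v = 0.52 × 35.50 MPa = 18.46 MPa
Effective stress σ' = σ_v − P_p = 35.50 − 18.46 = 17.038 MPa = 168.15 atm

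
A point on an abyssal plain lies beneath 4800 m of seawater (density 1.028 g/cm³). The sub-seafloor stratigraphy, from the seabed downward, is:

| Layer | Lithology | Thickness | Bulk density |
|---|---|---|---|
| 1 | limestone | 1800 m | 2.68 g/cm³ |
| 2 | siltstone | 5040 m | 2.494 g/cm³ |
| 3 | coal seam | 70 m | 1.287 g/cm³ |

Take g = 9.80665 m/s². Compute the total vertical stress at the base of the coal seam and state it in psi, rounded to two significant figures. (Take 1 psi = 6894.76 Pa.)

seawater: 1028 kg/m³ × 9.80665 m/s² × 4800 m = 4.839×10^7 Pa = 7018 psi
limestone: 2680 kg/m³ × 9.80665 m/s² × 1800 m = 4.731×10^7 Pa = 6861 psi
siltstone: 2494 kg/m³ × 9.80665 m/s² × 5040 m = 1.233×10^8 Pa = 17878 psi
coal seam: 1287 kg/m³ × 9.80665 m/s² × 70 m = 8.835×10^5 Pa = 128.1 psi
Total = 7018 + 6861 + 17878 + 128.1 = 31886 psi

32000 psi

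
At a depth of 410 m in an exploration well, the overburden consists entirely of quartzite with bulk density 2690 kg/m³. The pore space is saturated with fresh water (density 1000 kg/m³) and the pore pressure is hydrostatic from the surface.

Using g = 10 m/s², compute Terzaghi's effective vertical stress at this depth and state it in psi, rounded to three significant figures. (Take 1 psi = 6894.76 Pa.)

1000 psi

Overburden (lithostatic) stress σ_v:
quartzite: 2690 kg/m³ × 10 m/s² × 410 m = 1.103×10^7 Pa = 11.03 MPa
Pore pressure P_p = 1000 kg/m³ × 10 m/s² × 410 m = 4.100×10^6 Pa = 4.100 MPa
Effective stress σ' = σ_v − P_p = 11.03 − 4.100 = 6.9290 MPa = 1005.0 psi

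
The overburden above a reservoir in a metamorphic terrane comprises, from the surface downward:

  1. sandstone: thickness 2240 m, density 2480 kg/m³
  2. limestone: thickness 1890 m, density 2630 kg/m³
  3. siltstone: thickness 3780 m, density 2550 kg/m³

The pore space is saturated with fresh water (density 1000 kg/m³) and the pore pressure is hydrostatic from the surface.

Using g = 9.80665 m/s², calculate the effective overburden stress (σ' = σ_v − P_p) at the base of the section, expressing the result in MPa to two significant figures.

Overburden (lithostatic) stress σ_v:
sandstone: 2480 kg/m³ × 9.80665 m/s² × 2240 m = 5.448×10^7 Pa = 54.48 MPa
limestone: 2630 kg/m³ × 9.80665 m/s² × 1890 m = 4.875×10^7 Pa = 48.75 MPa
siltstone: 2550 kg/m³ × 9.80665 m/s² × 3780 m = 9.453×10^7 Pa = 94.53 MPa
Total = 54.48 + 48.75 + 94.53 = 197.75 MPa
Pore pressure P_p = 1000 kg/m³ × 9.80665 m/s² × 7910 m = 7.757×10^7 Pa = 77.57 MPa
Effective stress σ' = σ_v − P_p = 197.8 − 77.57 = 120.18 MPa

120 MPa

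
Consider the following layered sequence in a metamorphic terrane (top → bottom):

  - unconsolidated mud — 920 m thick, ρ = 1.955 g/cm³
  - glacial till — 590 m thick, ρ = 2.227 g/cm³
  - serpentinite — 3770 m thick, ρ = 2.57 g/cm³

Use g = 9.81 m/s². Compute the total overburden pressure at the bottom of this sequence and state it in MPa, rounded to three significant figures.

126 MPa

unconsolidated mud: 1955 kg/m³ × 9.81 m/s² × 920 m = 1.764×10^7 Pa = 17.64 MPa
glacial till: 2227 kg/m³ × 9.81 m/s² × 590 m = 1.289×10^7 Pa = 12.89 MPa
serpentinite: 2570 kg/m³ × 9.81 m/s² × 3770 m = 9.505×10^7 Pa = 95.05 MPa
Total = 17.64 + 12.89 + 95.05 = 125.58 MPa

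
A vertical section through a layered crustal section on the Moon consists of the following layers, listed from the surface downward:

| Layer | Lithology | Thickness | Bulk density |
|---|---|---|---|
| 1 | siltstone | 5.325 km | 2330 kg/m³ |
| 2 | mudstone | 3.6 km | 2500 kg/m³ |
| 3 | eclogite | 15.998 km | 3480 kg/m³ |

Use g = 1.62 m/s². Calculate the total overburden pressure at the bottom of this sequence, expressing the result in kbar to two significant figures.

1.2 kbar

siltstone: 2330 kg/m³ × 1.62 m/s² × 5325 m = 2.010×10^7 Pa = 0.2010 kbar
mudstone: 2500 kg/m³ × 1.62 m/s² × 3600 m = 1.458×10^7 Pa = 0.1458 kbar
eclogite: 3480 kg/m³ × 1.62 m/s² × 15998 m = 9.019×10^7 Pa = 0.9019 kbar
Total = 0.2010 + 0.1458 + 0.9019 = 1.2487 kbar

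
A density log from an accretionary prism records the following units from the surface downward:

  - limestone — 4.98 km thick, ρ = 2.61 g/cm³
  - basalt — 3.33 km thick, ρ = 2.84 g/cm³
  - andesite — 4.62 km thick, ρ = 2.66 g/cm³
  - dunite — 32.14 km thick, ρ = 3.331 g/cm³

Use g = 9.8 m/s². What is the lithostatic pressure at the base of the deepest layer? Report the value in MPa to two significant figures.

1400 MPa

limestone: 2610 kg/m³ × 9.8 m/s² × 4980 m = 1.274×10^8 Pa = 127.4 MPa
basalt: 2840 kg/m³ × 9.8 m/s² × 3330 m = 9.268×10^7 Pa = 92.68 MPa
andesite: 2660 kg/m³ × 9.8 m/s² × 4620 m = 1.204×10^8 Pa = 120.4 MPa
dunite: 3331 kg/m³ × 9.8 m/s² × 32140 m = 1.049×10^9 Pa = 1049 MPa
Total = 127.4 + 92.68 + 120.4 + 1049 = 1389.7 MPa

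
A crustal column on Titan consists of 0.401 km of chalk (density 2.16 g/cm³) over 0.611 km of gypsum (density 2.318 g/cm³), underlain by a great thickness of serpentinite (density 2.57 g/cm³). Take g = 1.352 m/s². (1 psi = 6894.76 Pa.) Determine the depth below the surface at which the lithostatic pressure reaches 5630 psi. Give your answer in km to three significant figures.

Pressure at base of upper layers: 2160×1.352×401 + 2318×1.352×611 = 3.086×10^6 Pa = 447.6 psi
Remaining pressure to be supplied by serpentinite: 3.882×10^7 − 3.086×10^6 = 3.573×10^7 Pa
Additional depth in serpentinite = 3.573×10^7 Pa / (2570 kg/m³ × 1.352 m/s²) = 10284 m
Total depth = 1012 m + 10284 m = 11296 m
= 11.296 km

11.3 km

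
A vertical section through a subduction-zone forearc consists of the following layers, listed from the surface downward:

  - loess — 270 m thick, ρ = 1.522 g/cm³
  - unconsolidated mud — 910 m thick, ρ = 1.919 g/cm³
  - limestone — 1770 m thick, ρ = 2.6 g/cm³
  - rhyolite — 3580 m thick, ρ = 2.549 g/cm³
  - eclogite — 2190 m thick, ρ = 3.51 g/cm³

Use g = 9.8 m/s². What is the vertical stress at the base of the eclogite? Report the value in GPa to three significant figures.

0.231 GPa

loess: 1522 kg/m³ × 9.8 m/s² × 270 m = 4.027×10^6 Pa = 4.027×10^-3 GPa
unconsolidated mud: 1919 kg/m³ × 9.8 m/s² × 910 m = 1.711×10^7 Pa = 0.01711 GPa
limestone: 2600 kg/m³ × 9.8 m/s² × 1770 m = 4.510×10^7 Pa = 0.04510 GPa
rhyolite: 2549 kg/m³ × 9.8 m/s² × 3580 m = 8.943×10^7 Pa = 0.08943 GPa
eclogite: 3510 kg/m³ × 9.8 m/s² × 2190 m = 7.533×10^7 Pa = 0.07533 GPa
Total = 4.027×10^-3 + 0.01711 + 0.04510 + 0.08943 + 0.07533 = 0.23100 GPa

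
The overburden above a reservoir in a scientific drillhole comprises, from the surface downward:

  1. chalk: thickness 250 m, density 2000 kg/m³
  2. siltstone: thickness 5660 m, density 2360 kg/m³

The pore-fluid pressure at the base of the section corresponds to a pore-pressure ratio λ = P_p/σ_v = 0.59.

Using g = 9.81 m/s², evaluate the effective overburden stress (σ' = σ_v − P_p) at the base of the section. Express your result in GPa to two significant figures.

Overburden (lithostatic) stress σ_v:
chalk: 2000 kg/m³ × 9.81 m/s² × 250 m = 4.905×10^6 Pa = 4.905 MPa
siltstone: 2360 kg/m³ × 9.81 m/s² × 5660 m = 1.310×10^8 Pa = 131.0 MPa
Total = 4.905 + 131.0 = 135.94 MPa
Pore pressure P_p = λ·σ_v = 0.59 × 135.9 MPa = 80.21 MPa
Effective stress σ' = σ_v − P_p = 135.9 − 80.21 = 55.737 MPa = 0.055737 GPa

0.056 GPa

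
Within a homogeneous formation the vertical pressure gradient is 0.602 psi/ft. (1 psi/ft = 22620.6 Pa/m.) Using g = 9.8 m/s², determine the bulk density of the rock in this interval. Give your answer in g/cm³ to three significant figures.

ρ = (dP/dz)/g = 0.602 psi/ft / 9.8 m/s² = 13618 Pa/m / 9.8 m/s² = 1389.6 kg/m³
= 1.390 g/cm³

1.39 g/cm³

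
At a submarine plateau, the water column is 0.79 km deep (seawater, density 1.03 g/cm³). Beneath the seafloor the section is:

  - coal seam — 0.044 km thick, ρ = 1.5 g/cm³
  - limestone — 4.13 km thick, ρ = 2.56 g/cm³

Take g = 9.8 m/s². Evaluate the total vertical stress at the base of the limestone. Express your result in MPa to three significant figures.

seawater: 1030 kg/m³ × 9.8 m/s² × 790 m = 7.974×10^6 Pa = 7.974 MPa
coal seam: 1500 kg/m³ × 9.8 m/s² × 44 m = 6.468×10^5 Pa = 0.6468 MPa
limestone: 2560 kg/m³ × 9.8 m/s² × 4130 m = 1.036×10^8 Pa = 103.6 MPa
Total = 7.974 + 0.6468 + 103.6 = 112.23 MPa

112 MPa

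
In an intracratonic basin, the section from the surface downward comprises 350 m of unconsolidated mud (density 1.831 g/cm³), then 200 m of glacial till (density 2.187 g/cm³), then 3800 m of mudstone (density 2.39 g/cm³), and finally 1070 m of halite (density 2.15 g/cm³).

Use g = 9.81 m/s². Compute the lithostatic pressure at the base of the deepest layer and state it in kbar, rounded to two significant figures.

unconsolidated mud: 1831 kg/m³ × 9.81 m/s² × 350 m = 6.287×10^6 Pa = 0.06287 kbar
glacial till: 2187 kg/m³ × 9.81 m/s² × 200 m = 4.291×10^6 Pa = 0.04291 kbar
mudstone: 2390 kg/m³ × 9.81 m/s² × 3800 m = 8.909×10^7 Pa = 0.8909 kbar
halite: 2150 kg/m³ × 9.81 m/s² × 1070 m = 2.257×10^7 Pa = 0.2257 kbar
Total = 0.06287 + 0.04291 + 0.8909 + 0.2257 = 1.2224 kbar

1.2 kbar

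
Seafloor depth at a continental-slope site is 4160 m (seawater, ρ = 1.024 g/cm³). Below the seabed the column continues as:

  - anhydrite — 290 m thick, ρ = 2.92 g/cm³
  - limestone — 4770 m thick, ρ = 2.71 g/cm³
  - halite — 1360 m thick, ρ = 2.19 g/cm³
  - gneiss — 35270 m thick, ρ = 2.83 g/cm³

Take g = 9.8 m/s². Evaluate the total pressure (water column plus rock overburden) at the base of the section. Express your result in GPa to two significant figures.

1.2 GPa

seawater: 1024 kg/m³ × 9.8 m/s² × 4160 m = 4.175×10^7 Pa = 0.04175 GPa
anhydrite: 2920 kg/m³ × 9.8 m/s² × 290 m = 8.299×10^6 Pa = 8.299×10^-3 GPa
limestone: 2710 kg/m³ × 9.8 m/s² × 4770 m = 1.267×10^8 Pa = 0.1267 GPa
halite: 2190 kg/m³ × 9.8 m/s² × 1360 m = 2.919×10^7 Pa = 0.02919 GPa
gneiss: 2830 kg/m³ × 9.8 m/s² × 35270 m = 9.782×10^8 Pa = 0.9782 GPa
Total = 0.04175 + 8.299×10^-3 + 0.1267 + 0.02919 + 0.9782 = 1.1841 GPa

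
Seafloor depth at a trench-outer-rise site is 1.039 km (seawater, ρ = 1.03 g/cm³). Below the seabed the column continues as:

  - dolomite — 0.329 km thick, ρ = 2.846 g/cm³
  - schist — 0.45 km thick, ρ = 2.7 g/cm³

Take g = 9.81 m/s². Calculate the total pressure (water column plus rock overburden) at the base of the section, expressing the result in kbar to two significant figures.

seawater: 1030 kg/m³ × 9.81 m/s² × 1039 m = 1.050×10^7 Pa = 0.1050 kbar
dolomite: 2846 kg/m³ × 9.81 m/s² × 329 m = 9.185×10^6 Pa = 0.09185 kbar
schist: 2700 kg/m³ × 9.81 m/s² × 450 m = 1.192×10^7 Pa = 0.1192 kbar
Total = 0.1050 + 0.09185 + 0.1192 = 0.31603 kbar

0.32 kbar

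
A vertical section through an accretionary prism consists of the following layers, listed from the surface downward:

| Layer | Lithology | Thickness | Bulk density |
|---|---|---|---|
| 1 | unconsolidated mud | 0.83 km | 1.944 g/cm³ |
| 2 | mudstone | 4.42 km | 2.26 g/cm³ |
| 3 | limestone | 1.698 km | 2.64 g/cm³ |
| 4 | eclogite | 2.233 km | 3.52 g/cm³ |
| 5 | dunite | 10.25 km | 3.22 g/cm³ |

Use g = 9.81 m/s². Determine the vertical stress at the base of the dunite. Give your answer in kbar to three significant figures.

unconsolidated mud: 1944 kg/m³ × 9.81 m/s² × 830 m = 1.583×10^7 Pa = 0.1583 kbar
mudstone: 2260 kg/m³ × 9.81 m/s² × 4420 m = 9.799×10^7 Pa = 0.9799 kbar
limestone: 2640 kg/m³ × 9.81 m/s² × 1698 m = 4.398×10^7 Pa = 0.4398 kbar
eclogite: 3520 kg/m³ × 9.81 m/s² × 2233 m = 7.711×10^7 Pa = 0.7711 kbar
dunite: 3220 kg/m³ × 9.81 m/s² × 10250 m = 3.238×10^8 Pa = 3.238 kbar
Total = 0.1583 + 0.9799 + 0.4398 + 0.7711 + 3.238 = 5.5869 kbar

5.59 kbar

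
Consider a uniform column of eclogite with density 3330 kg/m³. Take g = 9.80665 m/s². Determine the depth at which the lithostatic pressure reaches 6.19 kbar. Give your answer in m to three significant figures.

19000 m

h = P/(ρg) = 6.19 kbar / (3330 kg/m³ × 9.80665 m/s²) = 6.190×10^8 Pa / 32656 Pa/m = 18955 m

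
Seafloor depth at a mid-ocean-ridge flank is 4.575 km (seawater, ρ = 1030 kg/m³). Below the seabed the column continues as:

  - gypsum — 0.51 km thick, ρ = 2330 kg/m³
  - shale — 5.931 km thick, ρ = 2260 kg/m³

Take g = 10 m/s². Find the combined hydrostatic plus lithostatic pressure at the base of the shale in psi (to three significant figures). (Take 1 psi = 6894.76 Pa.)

seawater: 1030 kg/m³ × 10 m/s² × 4575 m = 4.712×10^7 Pa = 6835 psi
gypsum: 2330 kg/m³ × 10 m/s² × 510 m = 1.188×10^7 Pa = 1723 psi
shale: 2260 kg/m³ × 10 m/s² × 5931 m = 1.340×10^8 Pa = 19441 psi
Total = 6835 + 1723 + 19441 = 27999 psi

28000 psi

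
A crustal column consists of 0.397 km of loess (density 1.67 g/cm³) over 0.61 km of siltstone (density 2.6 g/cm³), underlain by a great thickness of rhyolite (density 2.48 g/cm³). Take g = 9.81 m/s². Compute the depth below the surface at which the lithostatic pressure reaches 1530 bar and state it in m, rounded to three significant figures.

Pressure at base of upper layers: 1670×9.81×397 + 2600×9.81×610 = 2.206×10^7 Pa = 220.6 bar
Remaining pressure to be supplied by rhyolite: 1.530×10^8 − 2.206×10^7 = 1.309×10^8 Pa
Additional depth in rhyolite = 1.309×10^8 Pa / (2480 kg/m³ × 9.81 m/s²) = 5382.0 m
Total depth = 1007 m + 5382.0 m = 6389.0 m

6390 m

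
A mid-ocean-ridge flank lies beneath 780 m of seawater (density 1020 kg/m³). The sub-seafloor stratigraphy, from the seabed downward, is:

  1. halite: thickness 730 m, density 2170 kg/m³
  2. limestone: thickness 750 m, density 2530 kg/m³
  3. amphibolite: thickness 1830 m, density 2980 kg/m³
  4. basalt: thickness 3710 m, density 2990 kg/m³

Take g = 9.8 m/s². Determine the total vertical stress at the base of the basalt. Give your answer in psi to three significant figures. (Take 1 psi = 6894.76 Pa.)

29600 psi

seawater: 1020 kg/m³ × 9.8 m/s² × 780 m = 7.797×10^6 Pa = 1131 psi
halite: 2170 kg/m³ × 9.8 m/s² × 730 m = 1.552×10^7 Pa = 2252 psi
limestone: 2530 kg/m³ × 9.8 m/s² × 750 m = 1.860×10^7 Pa = 2697 psi
amphibolite: 2980 kg/m³ × 9.8 m/s² × 1830 m = 5.344×10^7 Pa = 7751 psi
basalt: 2990 kg/m³ × 9.8 m/s² × 3710 m = 1.087×10^8 Pa = 15767 psi
Total = 1131 + 2252 + 2697 + 7751 + 15767 = 29598 psi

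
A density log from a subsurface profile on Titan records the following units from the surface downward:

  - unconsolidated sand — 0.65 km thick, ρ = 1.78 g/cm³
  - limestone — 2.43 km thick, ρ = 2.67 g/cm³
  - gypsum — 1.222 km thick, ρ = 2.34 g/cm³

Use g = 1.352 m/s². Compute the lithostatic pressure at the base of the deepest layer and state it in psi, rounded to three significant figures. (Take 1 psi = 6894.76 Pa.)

2060 psi

unconsolidated sand: 1780 kg/m³ × 1.352 m/s² × 650 m = 1.564×10^6 Pa = 226.9 psi
limestone: 2670 kg/m³ × 1.352 m/s² × 2430 m = 8.772×10^6 Pa = 1272 psi
gypsum: 2340 kg/m³ × 1.352 m/s² × 1222 m = 3.866×10^6 Pa = 560.7 psi
Total = 226.9 + 1272 + 560.7 = 2059.9 psi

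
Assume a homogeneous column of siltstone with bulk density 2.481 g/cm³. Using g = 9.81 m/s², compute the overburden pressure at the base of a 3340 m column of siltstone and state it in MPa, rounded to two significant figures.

81 MPa

siltstone: 2481 kg/m³ × 9.81 m/s² × 3340 m = 8.129×10^7 Pa = 81.29 MPa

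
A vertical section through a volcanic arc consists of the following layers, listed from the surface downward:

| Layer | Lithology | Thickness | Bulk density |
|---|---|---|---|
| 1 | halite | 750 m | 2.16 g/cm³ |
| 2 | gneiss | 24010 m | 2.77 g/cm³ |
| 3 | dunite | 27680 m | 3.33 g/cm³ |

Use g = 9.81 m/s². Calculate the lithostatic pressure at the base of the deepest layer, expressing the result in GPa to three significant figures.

1.57 GPa

halite: 2160 kg/m³ × 9.81 m/s² × 750 m = 1.589×10^7 Pa = 0.01589 GPa
gneiss: 2770 kg/m³ × 9.81 m/s² × 24010 m = 6.524×10^8 Pa = 0.6524 GPa
dunite: 3330 kg/m³ × 9.81 m/s² × 27680 m = 9.042×10^8 Pa = 0.9042 GPa
Total = 0.01589 + 0.6524 + 0.9042 = 1.5726 GPa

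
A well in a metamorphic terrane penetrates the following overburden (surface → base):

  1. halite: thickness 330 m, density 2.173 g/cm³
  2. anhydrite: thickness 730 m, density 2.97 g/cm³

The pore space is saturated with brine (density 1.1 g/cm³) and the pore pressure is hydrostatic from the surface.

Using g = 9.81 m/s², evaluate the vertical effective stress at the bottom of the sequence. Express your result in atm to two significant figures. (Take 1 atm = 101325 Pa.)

170 atm

Overburden (lithostatic) stress σ_v:
halite: 2173 kg/m³ × 9.81 m/s² × 330 m = 7.035×10^6 Pa = 7.035 MPa
anhydrite: 2970 kg/m³ × 9.81 m/s² × 730 m = 2.127×10^7 Pa = 21.27 MPa
Total = 7.035 + 21.27 = 28.304 MPa
Pore pressure P_p = 1100 kg/m³ × 9.81 m/s² × 1060 m = 1.144×10^7 Pa = 11.44 MPa
Effective stress σ' = σ_v − P_p = 28.30 − 11.44 = 16.865 MPa = 166.45 atm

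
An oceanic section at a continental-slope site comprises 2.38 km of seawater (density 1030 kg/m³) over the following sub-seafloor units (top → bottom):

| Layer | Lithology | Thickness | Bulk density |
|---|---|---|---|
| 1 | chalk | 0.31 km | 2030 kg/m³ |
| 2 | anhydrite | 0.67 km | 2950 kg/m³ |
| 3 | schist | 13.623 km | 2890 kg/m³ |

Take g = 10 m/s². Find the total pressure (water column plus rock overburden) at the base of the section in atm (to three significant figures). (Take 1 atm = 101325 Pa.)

seawater: 1030 kg/m³ × 10 m/s² × 2380 m = 2.451×10^7 Pa = 241.9 atm
chalk: 2030 kg/m³ × 10 m/s² × 310 m = 6.293×10^6 Pa = 62.11 atm
anhydrite: 2950 kg/m³ × 10 m/s² × 670 m = 1.976×10^7 Pa = 195.1 atm
schist: 2890 kg/m³ × 10 m/s² × 13623 m = 3.937×10^8 Pa = 3886 atm
Total = 241.9 + 62.11 + 195.1 + 3886 = 4384.7 atm

4380 atm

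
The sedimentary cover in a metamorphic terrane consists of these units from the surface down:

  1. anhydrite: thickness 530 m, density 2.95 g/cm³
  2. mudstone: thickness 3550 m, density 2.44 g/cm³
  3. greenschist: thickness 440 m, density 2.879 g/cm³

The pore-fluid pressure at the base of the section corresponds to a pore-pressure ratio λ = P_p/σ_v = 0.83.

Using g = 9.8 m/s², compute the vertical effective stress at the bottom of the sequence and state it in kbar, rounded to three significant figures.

0.191 kbar

Overburden (lithostatic) stress σ_v:
anhydrite: 2950 kg/m³ × 9.8 m/s² × 530 m = 1.532×10^7 Pa = 15.32 MPa
mudstone: 2440 kg/m³ × 9.8 m/s² × 3550 m = 8.489×10^7 Pa = 84.89 MPa
greenschist: 2879 kg/m³ × 9.8 m/s² × 440 m = 1.241×10^7 Pa = 12.41 MPa
Total = 15.32 + 84.89 + 12.41 = 112.62 MPa
Pore pressure P_p = λ·σ_v = 0.83 × 112.6 MPa = 93.48 MPa
Effective stress σ' = σ_v − P_p = 112.6 − 93.48 = 19.146 MPa = 0.19146 kbar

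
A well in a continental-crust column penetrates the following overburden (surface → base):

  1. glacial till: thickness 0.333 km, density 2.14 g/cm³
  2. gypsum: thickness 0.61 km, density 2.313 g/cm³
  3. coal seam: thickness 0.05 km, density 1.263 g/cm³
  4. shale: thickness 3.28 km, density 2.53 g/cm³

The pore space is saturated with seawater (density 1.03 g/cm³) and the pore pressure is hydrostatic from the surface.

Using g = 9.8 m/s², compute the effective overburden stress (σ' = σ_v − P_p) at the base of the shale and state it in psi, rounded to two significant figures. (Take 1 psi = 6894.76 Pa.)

Overburden (lithostatic) stress σ_v:
glacial till: 2140 kg/m³ × 9.8 m/s² × 333 m = 6.984×10^6 Pa = 6.984 MPa
gypsum: 2313 kg/m³ × 9.8 m/s² × 610 m = 1.383×10^7 Pa = 13.83 MPa
coal seam: 1263 kg/m³ × 9.8 m/s² × 50 m = 6.189×10^5 Pa = 0.6189 MPa
shale: 2530 kg/m³ × 9.8 m/s² × 3280 m = 8.132×10^7 Pa = 81.32 MPa
Total = 6.984 + 13.83 + 0.6189 + 81.32 = 102.75 MPa
Pore pressure P_p = 1030 kg/m³ × 9.8 m/s² × 4273 m = 4.313×10^7 Pa = 43.13 MPa
Effective stress σ' = σ_v − P_p = 102.8 − 43.13 = 59.622 MPa = 8647.5 psi

8600 psi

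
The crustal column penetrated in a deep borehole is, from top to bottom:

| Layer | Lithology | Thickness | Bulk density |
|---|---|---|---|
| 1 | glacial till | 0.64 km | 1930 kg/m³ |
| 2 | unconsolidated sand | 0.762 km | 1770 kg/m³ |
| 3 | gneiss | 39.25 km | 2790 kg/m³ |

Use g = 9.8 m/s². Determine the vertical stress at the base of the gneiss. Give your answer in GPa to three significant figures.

glacial till: 1930 kg/m³ × 9.8 m/s² × 640 m = 1.210×10^7 Pa = 0.01210 GPa
unconsolidated sand: 1770 kg/m³ × 9.8 m/s² × 762 m = 1.322×10^7 Pa = 0.01322 GPa
gneiss: 2790 kg/m³ × 9.8 m/s² × 39250 m = 1.073×10^9 Pa = 1.073 GPa
Total = 0.01210 + 0.01322 + 1.073 = 1.0985 GPa

1.10 GPa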